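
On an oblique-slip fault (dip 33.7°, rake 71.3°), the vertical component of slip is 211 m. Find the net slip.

401 m

dip-slip = throw / sin(dip) = 211 / sin(33.7°) = 380.3 m
net slip = dip-slip / sin(rake) = 380.3 / sin(71.3°) = 401 m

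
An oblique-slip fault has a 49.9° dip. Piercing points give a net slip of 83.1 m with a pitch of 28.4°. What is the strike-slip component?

strike-slip = net slip × cos(rake) = 83.1 m × cos(28.4°) = 73.1 m

73.1 m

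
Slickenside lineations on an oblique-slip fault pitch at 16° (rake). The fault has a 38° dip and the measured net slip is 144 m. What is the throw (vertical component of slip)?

24.4 m

dip-slip = net slip × sin(rake) = 144 m × sin(16°) = 39.69 m
throw = dip-slip × sin(dip) = 39.69 × sin(38°) = 24.4 m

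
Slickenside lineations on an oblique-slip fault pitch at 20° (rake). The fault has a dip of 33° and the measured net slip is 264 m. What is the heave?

75.7 m

dip-slip = net slip × sin(rake) = 264 m × sin(20°) = 90.29 m
heave = dip-slip × cos(dip) = 90.29 × cos(33°) = 75.7 m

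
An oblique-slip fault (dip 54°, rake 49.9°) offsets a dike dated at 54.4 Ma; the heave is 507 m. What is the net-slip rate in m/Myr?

dip-slip = heave / cos(dip) = 507 / cos(54°) = 862.6 m
net slip = dip-slip / sin(rake) = 862.6 / sin(49.9°) = 1128 m
rate = 1128 m / 54.4 Ma = 0.0000207 m/yr = 20.7 m/Myr

20.7 m/Myr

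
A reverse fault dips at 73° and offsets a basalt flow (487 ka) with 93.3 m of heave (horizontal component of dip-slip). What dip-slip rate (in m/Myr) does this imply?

655 m/Myr

dip-slip = heave / cos(dip) = 93.3 m / cos(73°) = 319.1 m
rate = 319.1 m / 487 ka = 0.000655 m/yr = 655 m/Myr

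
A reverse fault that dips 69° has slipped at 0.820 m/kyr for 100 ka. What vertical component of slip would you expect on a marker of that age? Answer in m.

76.6 m

dip-slip = rate × time = 0.820 m/kyr × 100 ka = 82 m
throw = dip-slip × sin(dip) = 82 × sin(69°) = 76.6 m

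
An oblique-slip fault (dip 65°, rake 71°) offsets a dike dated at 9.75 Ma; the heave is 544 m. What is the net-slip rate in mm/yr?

0.140 mm/yr

dip-slip = heave / cos(dip) = 544 / cos(65°) = 1287 m
net slip = dip-slip / sin(rake) = 1287 / sin(71°) = 1361 m
rate = 1361 m / 9.75 Ma = 0.000140 m/yr = 0.140 mm/yr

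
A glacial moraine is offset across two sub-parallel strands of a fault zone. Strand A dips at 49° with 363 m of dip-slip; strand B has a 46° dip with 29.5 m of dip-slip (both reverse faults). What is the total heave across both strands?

259 m

heave_A = 363 × cos(49°) = 238.1 m
heave_B = 29.5 × cos(46°) = 20.49 m
total = 238.1 + 20.49 = 259 m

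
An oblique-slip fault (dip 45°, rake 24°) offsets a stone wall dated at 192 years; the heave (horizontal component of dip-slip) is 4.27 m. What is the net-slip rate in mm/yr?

dip-slip = heave / cos(dip) = 4.27 / cos(45°) = 6.039 m
net slip = dip-slip / sin(rake) = 6.039 / sin(24°) = 14.85 m
rate = 14.85 m / 192 years = 0.0773 m/yr = 77.3 mm/yr

77.3 mm/yr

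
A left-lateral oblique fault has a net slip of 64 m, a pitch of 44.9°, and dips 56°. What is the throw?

dip-slip = net slip × sin(rake) = 64 m × sin(44.9°) = 45.18 m
throw = dip-slip × sin(dip) = 45.18 × sin(56°) = 37.5 m

37.5 m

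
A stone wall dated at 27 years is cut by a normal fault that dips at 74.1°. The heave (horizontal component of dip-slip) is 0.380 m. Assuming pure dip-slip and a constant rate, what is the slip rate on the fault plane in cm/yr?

dip-slip = heave / cos(dip) = 0.380 m / cos(74.1°) = 1.387 m
rate = 1.387 m / 27 years = 0.0514 m/yr = 5.14 cm/yr

5.14 cm/yr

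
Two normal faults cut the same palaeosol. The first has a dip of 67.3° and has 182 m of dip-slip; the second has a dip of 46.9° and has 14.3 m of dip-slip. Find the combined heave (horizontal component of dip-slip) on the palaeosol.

heave_A = 182 × cos(67.3°) = 70.23 m
heave_B = 14.3 × cos(46.9°) = 9.771 m
total = 70.23 + 9.771 = 80 m

80 m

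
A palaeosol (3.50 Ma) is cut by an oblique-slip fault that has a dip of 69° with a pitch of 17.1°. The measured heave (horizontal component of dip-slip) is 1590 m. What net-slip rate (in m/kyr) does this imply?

dip-slip = heave / cos(dip) = 1590 / cos(69°) = 4437 m
net slip = dip-slip / sin(rake) = 4437 / sin(17.1°) = 15090 m
rate = 15090 m / 3.50 Ma = 0.00431 m/yr = 4.31 m/kyr

4.31 m/kyr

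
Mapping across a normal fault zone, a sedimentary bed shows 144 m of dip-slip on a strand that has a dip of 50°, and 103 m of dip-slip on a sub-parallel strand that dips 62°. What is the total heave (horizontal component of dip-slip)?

heave_A = 144 × cos(50°) = 92.56 m
heave_B = 103 × cos(62°) = 48.36 m
total = 92.56 + 48.36 = 141 m

141 m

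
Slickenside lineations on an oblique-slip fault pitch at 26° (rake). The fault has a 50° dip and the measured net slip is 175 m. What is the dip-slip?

76.7 m

dip-slip = net slip × sin(rake) = 175 m × sin(26°) = 76.7 m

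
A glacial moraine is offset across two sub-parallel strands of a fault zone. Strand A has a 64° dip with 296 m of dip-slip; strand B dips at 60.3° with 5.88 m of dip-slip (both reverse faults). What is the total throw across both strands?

271 m

throw_A = 296 × sin(64°) = 266 m
throw_B = 5.88 × sin(60.3°) = 5.108 m
total = 266 + 5.108 = 271 m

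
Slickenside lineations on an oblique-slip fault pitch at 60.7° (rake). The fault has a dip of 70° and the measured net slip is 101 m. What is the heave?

dip-slip = net slip × sin(rake) = 101 m × sin(60.7°) = 88.08 m
heave = dip-slip × cos(dip) = 88.08 × cos(70°) = 30.1 m

30.1 m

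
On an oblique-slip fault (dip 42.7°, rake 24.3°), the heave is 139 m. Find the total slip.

460 m

dip-slip = heave / cos(dip) = 139 / cos(42.7°) = 189.1 m
net slip = dip-slip / sin(rake) = 189.1 / sin(24.3°) = 460 m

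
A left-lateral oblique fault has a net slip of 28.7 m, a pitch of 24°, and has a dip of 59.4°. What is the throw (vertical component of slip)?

dip-slip = net slip × sin(rake) = 28.7 m × sin(24°) = 11.67 m
throw = dip-slip × sin(dip) = 11.67 × sin(59.4°) = 10 m

10 m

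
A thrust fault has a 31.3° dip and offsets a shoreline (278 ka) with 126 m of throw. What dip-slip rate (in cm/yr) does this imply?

0.0872 cm/yr

dip-slip = throw / sin(dip) = 126 m / sin(31.3°) = 242.5 m
rate = 242.5 m / 278 ka = 0.000872 m/yr = 0.0872 cm/yr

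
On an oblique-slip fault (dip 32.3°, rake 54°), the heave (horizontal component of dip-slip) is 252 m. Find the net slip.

369 m

dip-slip = heave / cos(dip) = 252 / cos(32.3°) = 298.1 m
net slip = dip-slip / sin(rake) = 298.1 / sin(54°) = 369 m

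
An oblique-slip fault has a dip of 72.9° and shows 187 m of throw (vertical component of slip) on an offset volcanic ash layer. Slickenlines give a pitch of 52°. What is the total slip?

dip-slip = throw / sin(dip) = 187 / sin(72.9°) = 195.6 m
net slip = dip-slip / sin(rake) = 195.6 / sin(52°) = 248 m

248 m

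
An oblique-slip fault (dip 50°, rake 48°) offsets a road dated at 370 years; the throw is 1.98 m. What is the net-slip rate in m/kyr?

9.40 m/kyr

dip-slip = throw / sin(dip) = 1.98 / sin(50°) = 2.585 m
net slip = dip-slip / sin(rake) = 2.585 / sin(48°) = 3.478 m
rate = 3.478 m / 370 years = 0.00940 m/yr = 9.40 m/kyr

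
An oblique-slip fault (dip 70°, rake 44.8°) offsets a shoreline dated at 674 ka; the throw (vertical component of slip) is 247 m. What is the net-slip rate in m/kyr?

0.553 m/kyr

dip-slip = throw / sin(dip) = 247 / sin(70°) = 262.9 m
net slip = dip-slip / sin(rake) = 262.9 / sin(44.8°) = 373 m
rate = 373 m / 674 ka = 0.000553 m/yr = 0.553 m/kyr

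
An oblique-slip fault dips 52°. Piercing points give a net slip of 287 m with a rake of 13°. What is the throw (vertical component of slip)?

dip-slip = net slip × sin(rake) = 287 m × sin(13°) = 64.56 m
throw = dip-slip × sin(dip) = 64.56 × sin(52°) = 50.9 m

50.9 m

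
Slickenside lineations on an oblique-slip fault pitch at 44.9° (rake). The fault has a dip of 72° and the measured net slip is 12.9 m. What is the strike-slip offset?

strike-slip = net slip × cos(rake) = 12.9 m × cos(44.9°) = 9.14 m

9.14 m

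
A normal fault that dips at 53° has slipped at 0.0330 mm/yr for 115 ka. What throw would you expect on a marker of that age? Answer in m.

3.03 m

dip-slip = rate × time = 0.0330 mm/yr × 115 ka = 3.795 m
throw = dip-slip × sin(dip) = 3.795 × sin(53°) = 3.03 m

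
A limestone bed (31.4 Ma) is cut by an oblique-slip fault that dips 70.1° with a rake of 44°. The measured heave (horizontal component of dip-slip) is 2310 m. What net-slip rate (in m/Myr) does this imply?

311 m/Myr

dip-slip = heave / cos(dip) = 2310 / cos(70.1°) = 6787 m
net slip = dip-slip / sin(rake) = 6787 / sin(44°) = 9770 m
rate = 9770 m / 31.4 Ma = 0.000311 m/yr = 311 m/Myr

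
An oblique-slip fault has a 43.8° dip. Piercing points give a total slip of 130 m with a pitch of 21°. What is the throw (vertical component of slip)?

32.2 m

dip-slip = net slip × sin(rake) = 130 m × sin(21°) = 46.59 m
throw = dip-slip × sin(dip) = 46.59 × sin(43.8°) = 32.2 m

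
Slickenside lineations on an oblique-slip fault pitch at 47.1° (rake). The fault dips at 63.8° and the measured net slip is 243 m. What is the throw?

dip-slip = net slip × sin(rake) = 243 m × sin(47.1°) = 178 m
throw = dip-slip × sin(dip) = 178 × sin(63.8°) = 160 m

160 m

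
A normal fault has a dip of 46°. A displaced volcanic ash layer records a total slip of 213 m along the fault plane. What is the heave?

148 m

heave = dip-slip × cos(dip) = 213 m × cos(46°) = 148 m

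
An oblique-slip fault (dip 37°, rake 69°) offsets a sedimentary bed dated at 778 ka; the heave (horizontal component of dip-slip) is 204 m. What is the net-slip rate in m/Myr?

dip-slip = heave / cos(dip) = 204 / cos(37°) = 255.4 m
net slip = dip-slip / sin(rake) = 255.4 / sin(69°) = 273.6 m
rate = 273.6 m / 778 ka = 0.000352 m/yr = 352 m/Myr

352 m/Myr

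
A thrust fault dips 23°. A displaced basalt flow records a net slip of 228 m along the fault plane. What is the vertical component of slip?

throw = dip-slip × sin(dip) = 228 m × sin(23°) = 89.1 m

89.1 m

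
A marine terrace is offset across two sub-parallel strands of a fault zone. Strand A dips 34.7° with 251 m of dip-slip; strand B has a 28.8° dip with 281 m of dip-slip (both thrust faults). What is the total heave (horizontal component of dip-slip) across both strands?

heave_A = 251 × cos(34.7°) = 206.4 m
heave_B = 281 × cos(28.8°) = 246.2 m
total = 206.4 + 246.2 = 453 m

453 m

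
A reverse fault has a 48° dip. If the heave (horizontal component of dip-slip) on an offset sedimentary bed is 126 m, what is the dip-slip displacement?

dip-slip = heave / cos(dip) = 126 / cos(48°) = 188 m

188 m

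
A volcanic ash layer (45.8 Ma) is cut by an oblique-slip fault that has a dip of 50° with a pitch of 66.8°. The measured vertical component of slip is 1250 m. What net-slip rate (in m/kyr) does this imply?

0.0388 m/kyr

dip-slip = throw / sin(dip) = 1250 / sin(50°) = 1632 m
net slip = dip-slip / sin(rake) = 1632 / sin(66.8°) = 1775 m
rate = 1775 m / 45.8 Ma = 0.0000388 m/yr = 0.0388 m/kyr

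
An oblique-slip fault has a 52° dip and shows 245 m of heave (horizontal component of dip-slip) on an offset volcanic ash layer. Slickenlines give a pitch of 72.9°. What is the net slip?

416 m

dip-slip = heave / cos(dip) = 245 / cos(52°) = 397.9 m
net slip = dip-slip / sin(rake) = 397.9 / sin(72.9°) = 416 m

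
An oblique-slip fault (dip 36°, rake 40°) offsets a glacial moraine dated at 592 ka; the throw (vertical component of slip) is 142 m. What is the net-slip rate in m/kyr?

dip-slip = throw / sin(dip) = 142 / sin(36°) = 241.6 m
net slip = dip-slip / sin(rake) = 241.6 / sin(40°) = 375.8 m
rate = 375.8 m / 592 ka = 0.000635 m/yr = 0.635 m/kyr

0.635 m/kyr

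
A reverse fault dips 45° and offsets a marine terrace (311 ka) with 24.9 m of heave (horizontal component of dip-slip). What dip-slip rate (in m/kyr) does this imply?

0.113 m/kyr

dip-slip = heave / cos(dip) = 24.9 m / cos(45°) = 35.21 m
rate = 35.21 m / 311 ka = 0.000113 m/yr = 0.113 m/kyr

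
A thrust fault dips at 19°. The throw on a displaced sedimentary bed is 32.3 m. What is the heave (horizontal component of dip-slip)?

heave = throw / tan(dip) = 32.3 / tan(19°) = 93.8 m

93.8 m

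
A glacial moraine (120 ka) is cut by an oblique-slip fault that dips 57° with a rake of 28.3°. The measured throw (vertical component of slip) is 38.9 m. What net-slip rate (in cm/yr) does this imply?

0.0815 cm/yr

dip-slip = throw / sin(dip) = 38.9 / sin(57°) = 46.38 m
net slip = dip-slip / sin(rake) = 46.38 / sin(28.3°) = 97.84 m
rate = 97.84 m / 120 ka = 0.000815 m/yr = 0.0815 cm/yr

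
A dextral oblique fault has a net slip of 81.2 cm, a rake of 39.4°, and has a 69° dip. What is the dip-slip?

dip-slip = net slip × sin(rake) = 81.2 cm × sin(39.4°) = 51.5 cm

51.5 cm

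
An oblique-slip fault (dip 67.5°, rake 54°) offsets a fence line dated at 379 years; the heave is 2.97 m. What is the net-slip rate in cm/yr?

2.53 cm/yr

dip-slip = heave / cos(dip) = 2.97 / cos(67.5°) = 7.761 m
net slip = dip-slip / sin(rake) = 7.761 / sin(54°) = 9.593 m
rate = 9.593 m / 379 years = 0.0253 m/yr = 2.53 cm/yr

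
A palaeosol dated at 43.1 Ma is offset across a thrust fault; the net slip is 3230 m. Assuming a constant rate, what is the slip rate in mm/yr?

rate = 3230 m / 43.1 Ma = 0.0000749 m/yr = 0.0749 mm/yr

0.0749 mm/yr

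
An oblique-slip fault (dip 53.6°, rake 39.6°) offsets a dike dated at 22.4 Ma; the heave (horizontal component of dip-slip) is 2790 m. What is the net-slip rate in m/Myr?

329 m/Myr

dip-slip = heave / cos(dip) = 2790 / cos(53.6°) = 4702 m
net slip = dip-slip / sin(rake) = 4702 / sin(39.6°) = 7376 m
rate = 7376 m / 22.4 Ma = 0.000329 m/yr = 329 m/Myr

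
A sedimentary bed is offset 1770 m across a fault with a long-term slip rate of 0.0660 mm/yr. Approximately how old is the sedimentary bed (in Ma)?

age = offset / rate = 1770 m / (0.0660 mm/yr) = 2.68e+07 yr = 26.8 Ma

26.8 Ma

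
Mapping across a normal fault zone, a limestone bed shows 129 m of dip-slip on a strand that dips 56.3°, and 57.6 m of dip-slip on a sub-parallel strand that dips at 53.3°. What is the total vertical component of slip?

154 m

throw_A = 129 × sin(56.3°) = 107.3 m
throw_B = 57.6 × sin(53.3°) = 46.18 m
total = 107.3 + 46.18 = 154 m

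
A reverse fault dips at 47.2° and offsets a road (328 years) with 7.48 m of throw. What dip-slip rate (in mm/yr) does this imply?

dip-slip = throw / sin(dip) = 7.48 m / sin(47.2°) = 10.19 m
rate = 10.19 m / 328 years = 0.0311 m/yr = 31.1 mm/yr

31.1 mm/yr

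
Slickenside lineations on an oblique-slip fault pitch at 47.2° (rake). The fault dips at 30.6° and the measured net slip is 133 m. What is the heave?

dip-slip = net slip × sin(rake) = 133 m × sin(47.2°) = 97.59 m
heave = dip-slip × cos(dip) = 97.59 × cos(30.6°) = 84 m

84 m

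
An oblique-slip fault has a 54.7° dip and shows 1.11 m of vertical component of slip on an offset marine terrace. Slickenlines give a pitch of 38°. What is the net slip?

2.21 m

dip-slip = throw / sin(dip) = 1.11 / sin(54.7°) = 1.360 m
net slip = dip-slip / sin(rake) = 1.360 / sin(38°) = 2.21 m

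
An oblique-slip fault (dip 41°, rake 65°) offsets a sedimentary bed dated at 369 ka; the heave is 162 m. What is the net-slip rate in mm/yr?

0.642 mm/yr

dip-slip = heave / cos(dip) = 162 / cos(41°) = 214.7 m
net slip = dip-slip / sin(rake) = 214.7 / sin(65°) = 236.8 m
rate = 236.8 m / 369 ka = 0.000642 m/yr = 0.642 mm/yr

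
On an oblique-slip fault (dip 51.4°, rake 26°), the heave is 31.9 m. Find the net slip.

117 m

dip-slip = heave / cos(dip) = 31.9 / cos(51.4°) = 51.13 m
net slip = dip-slip / sin(rake) = 51.13 / sin(26°) = 117 m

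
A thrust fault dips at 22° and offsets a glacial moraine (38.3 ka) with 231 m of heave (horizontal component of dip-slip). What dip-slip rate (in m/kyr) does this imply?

6.51 m/kyr

dip-slip = heave / cos(dip) = 231 m / cos(22°) = 249.1 m
rate = 249.1 m / 38.3 ka = 0.00651 m/yr = 6.51 m/kyr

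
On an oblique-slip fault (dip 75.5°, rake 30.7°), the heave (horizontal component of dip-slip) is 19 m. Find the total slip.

149 m

dip-slip = heave / cos(dip) = 19 / cos(75.5°) = 75.88 m
net slip = dip-slip / sin(rake) = 75.88 / sin(30.7°) = 149 m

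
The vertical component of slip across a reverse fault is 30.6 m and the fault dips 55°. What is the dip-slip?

dip-slip = throw / sin(dip) = 30.6 / sin(55°) = 37.4 m

37.4 m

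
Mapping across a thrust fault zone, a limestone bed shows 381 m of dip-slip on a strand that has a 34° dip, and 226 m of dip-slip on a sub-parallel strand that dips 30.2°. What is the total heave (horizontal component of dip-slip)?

511 m

heave_A = 381 × cos(34°) = 315.9 m
heave_B = 226 × cos(30.2°) = 195.3 m
total = 315.9 + 195.3 = 511 m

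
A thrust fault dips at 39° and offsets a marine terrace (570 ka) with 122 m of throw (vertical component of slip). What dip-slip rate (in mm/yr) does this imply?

dip-slip = throw / sin(dip) = 122 m / sin(39°) = 193.9 m
rate = 193.9 m / 570 ka = 0.000340 m/yr = 0.340 mm/yr

0.340 mm/yr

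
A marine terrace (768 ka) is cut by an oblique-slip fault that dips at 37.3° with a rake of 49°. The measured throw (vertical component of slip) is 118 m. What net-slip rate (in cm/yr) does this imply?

0.0336 cm/yr

dip-slip = throw / sin(dip) = 118 / sin(37.3°) = 194.7 m
net slip = dip-slip / sin(rake) = 194.7 / sin(49°) = 258 m
rate = 258 m / 768 ka = 0.000336 m/yr = 0.0336 cm/yr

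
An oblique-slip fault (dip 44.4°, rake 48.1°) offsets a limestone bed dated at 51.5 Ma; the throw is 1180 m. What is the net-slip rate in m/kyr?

dip-slip = throw / sin(dip) = 1180 / sin(44.4°) = 1687 m
net slip = dip-slip / sin(rake) = 1687 / sin(48.1°) = 2266 m
rate = 2266 m / 51.5 Ma = 0.0000440 m/yr = 0.0440 m/kyr

0.0440 m/kyr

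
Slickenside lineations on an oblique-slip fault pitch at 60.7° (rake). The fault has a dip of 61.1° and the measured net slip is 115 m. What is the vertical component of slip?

87.8 m

dip-slip = net slip × sin(rake) = 115 m × sin(60.7°) = 100.3 m
throw = dip-slip × sin(dip) = 100.3 × sin(61.1°) = 87.8 m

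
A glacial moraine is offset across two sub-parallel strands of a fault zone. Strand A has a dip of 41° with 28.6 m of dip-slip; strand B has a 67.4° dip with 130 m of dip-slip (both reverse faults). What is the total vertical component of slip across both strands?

throw_A = 28.6 × sin(41°) = 18.76 m
throw_B = 130 × sin(67.4°) = 120 m
total = 18.76 + 120 = 139 m

139 m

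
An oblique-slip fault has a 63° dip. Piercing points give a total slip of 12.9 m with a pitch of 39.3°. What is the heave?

dip-slip = net slip × sin(rake) = 12.9 m × sin(39.3°) = 8.171 m
heave = dip-slip × cos(dip) = 8.171 × cos(63°) = 3.71 m

3.71 m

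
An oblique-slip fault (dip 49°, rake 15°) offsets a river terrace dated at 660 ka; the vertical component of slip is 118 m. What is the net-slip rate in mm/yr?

0.915 mm/yr

dip-slip = throw / sin(dip) = 118 / sin(49°) = 156.4 m
net slip = dip-slip / sin(rake) = 156.4 / sin(15°) = 604.1 m
rate = 604.1 m / 660 ka = 0.000915 m/yr = 0.915 mm/yr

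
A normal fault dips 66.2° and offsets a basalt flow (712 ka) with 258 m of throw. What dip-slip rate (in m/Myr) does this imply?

dip-slip = throw / sin(dip) = 258 m / sin(66.2°) = 282 m
rate = 282 m / 712 ka = 0.000396 m/yr = 396 m/Myr

396 m/Myr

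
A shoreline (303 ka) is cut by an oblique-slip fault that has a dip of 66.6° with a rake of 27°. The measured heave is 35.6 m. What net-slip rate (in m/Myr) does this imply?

652 m/Myr

dip-slip = heave / cos(dip) = 35.6 / cos(66.6°) = 89.64 m
net slip = dip-slip / sin(rake) = 89.64 / sin(27°) = 197.4 m
rate = 197.4 m / 303 ka = 0.000652 m/yr = 652 m/Myr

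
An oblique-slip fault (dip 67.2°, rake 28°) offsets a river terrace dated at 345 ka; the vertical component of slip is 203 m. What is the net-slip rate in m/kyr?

1.36 m/kyr

dip-slip = throw / sin(dip) = 203 / sin(67.2°) = 220.2 m
net slip = dip-slip / sin(rake) = 220.2 / sin(28°) = 469.1 m
rate = 469.1 m / 345 ka = 0.00136 m/yr = 1.36 m/kyr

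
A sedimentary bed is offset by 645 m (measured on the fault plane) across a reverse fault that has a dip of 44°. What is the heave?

heave = dip-slip × cos(dip) = 645 m × cos(44°) = 464 m

464 m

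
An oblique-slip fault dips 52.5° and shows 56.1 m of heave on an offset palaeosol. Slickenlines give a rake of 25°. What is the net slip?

218 m

dip-slip = heave / cos(dip) = 56.1 / cos(52.5°) = 92.15 m
net slip = dip-slip / sin(rake) = 92.15 / sin(25°) = 218 m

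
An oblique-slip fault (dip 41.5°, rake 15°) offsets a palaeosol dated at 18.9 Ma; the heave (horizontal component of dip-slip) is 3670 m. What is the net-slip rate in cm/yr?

dip-slip = heave / cos(dip) = 3670 / cos(41.5°) = 4900 m
net slip = dip-slip / sin(rake) = 4900 / sin(15°) = 18930 m
rate = 18930 m / 18.9 Ma = 0.00100 m/yr = 0.100 cm/yr

0.100 cm/yr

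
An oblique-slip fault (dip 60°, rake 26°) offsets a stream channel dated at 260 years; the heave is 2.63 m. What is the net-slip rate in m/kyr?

dip-slip = heave / cos(dip) = 2.63 / cos(60°) = 5.260 m
net slip = dip-slip / sin(rake) = 5.260 / sin(26°) = 12 m
rate = 12 m / 260 years = 0.0461 m/yr = 46.1 m/kyr

46.1 m/kyr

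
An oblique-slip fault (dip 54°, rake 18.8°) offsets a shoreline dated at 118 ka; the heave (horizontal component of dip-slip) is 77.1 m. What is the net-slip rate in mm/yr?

3.45 mm/yr

dip-slip = heave / cos(dip) = 77.1 / cos(54°) = 131.2 m
net slip = dip-slip / sin(rake) = 131.2 / sin(18.8°) = 407 m
rate = 407 m / 118 ka = 0.00345 m/yr = 3.45 mm/yr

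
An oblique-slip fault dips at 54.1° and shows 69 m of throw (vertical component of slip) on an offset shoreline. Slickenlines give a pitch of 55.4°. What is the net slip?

dip-slip = throw / sin(dip) = 69 / sin(54.1°) = 85.18 m
net slip = dip-slip / sin(rake) = 85.18 / sin(55.4°) = 103 m

103 m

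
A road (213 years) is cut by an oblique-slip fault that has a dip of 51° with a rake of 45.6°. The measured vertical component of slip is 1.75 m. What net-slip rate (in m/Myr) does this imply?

14800 m/Myr

dip-slip = throw / sin(dip) = 1.75 / sin(51°) = 2.252 m
net slip = dip-slip / sin(rake) = 2.252 / sin(45.6°) = 3.152 m
rate = 3.152 m / 213 years = 0.0148 m/yr = 14800 m/Myr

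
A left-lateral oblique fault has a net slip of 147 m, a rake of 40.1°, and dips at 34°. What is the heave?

78.5 m

dip-slip = net slip × sin(rake) = 147 m × sin(40.1°) = 94.69 m
heave = dip-slip × cos(dip) = 94.69 × cos(34°) = 78.5 m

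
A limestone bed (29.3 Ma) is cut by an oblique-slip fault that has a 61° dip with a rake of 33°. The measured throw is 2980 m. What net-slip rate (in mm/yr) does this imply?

0.214 mm/yr

dip-slip = throw / sin(dip) = 2980 / sin(61°) = 3407 m
net slip = dip-slip / sin(rake) = 3407 / sin(33°) = 6256 m
rate = 6256 m / 29.3 Ma = 0.000214 m/yr = 0.214 mm/yr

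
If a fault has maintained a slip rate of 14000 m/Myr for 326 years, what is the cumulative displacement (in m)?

4.56 m

slip = rate × time = 14000 m/Myr × 326 years = 4.56 m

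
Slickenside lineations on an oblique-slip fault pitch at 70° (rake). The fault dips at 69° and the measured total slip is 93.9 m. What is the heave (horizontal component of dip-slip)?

31.6 m

dip-slip = net slip × sin(rake) = 93.9 m × sin(70°) = 88.24 m
heave = dip-slip × cos(dip) = 88.24 × cos(69°) = 31.6 m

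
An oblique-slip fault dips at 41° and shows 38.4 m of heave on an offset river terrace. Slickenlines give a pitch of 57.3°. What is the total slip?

dip-slip = heave / cos(dip) = 38.4 / cos(41°) = 50.88 m
net slip = dip-slip / sin(rake) = 50.88 / sin(57.3°) = 60.5 m

60.5 m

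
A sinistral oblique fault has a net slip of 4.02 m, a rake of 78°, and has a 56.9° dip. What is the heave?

dip-slip = net slip × sin(rake) = 4.02 m × sin(78°) = 3.932 m
heave = dip-slip × cos(dip) = 3.932 × cos(56.9°) = 2.15 m

2.15 m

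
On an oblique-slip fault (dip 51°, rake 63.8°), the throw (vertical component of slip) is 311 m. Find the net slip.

dip-slip = throw / sin(dip) = 311 / sin(51°) = 400.2 m
net slip = dip-slip / sin(rake) = 400.2 / sin(63.8°) = 446 m

446 m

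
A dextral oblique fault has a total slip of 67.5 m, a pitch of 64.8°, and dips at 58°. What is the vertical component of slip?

51.8 m

dip-slip = net slip × sin(rake) = 67.5 m × sin(64.8°) = 61.08 m
throw = dip-slip × sin(dip) = 61.08 × sin(58°) = 51.8 m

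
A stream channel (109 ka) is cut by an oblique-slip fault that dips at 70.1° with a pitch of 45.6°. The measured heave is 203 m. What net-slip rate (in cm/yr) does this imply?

0.766 cm/yr

dip-slip = heave / cos(dip) = 203 / cos(70.1°) = 596.4 m
net slip = dip-slip / sin(rake) = 596.4 / sin(45.6°) = 834.7 m
rate = 834.7 m / 109 ka = 0.00766 m/yr = 0.766 cm/yr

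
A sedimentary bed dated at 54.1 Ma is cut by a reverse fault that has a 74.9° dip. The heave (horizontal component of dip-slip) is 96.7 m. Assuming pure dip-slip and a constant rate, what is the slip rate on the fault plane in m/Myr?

6.86 m/Myr

dip-slip = heave / cos(dip) = 96.7 m / cos(74.9°) = 371.2 m
rate = 371.2 m / 54.1 Ma = 0.00000686 m/yr = 6.86 m/Myr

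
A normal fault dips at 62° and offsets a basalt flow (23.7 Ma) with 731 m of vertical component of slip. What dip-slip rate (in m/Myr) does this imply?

dip-slip = throw / sin(dip) = 731 m / sin(62°) = 827.9 m
rate = 827.9 m / 23.7 Ma = 0.0000349 m/yr = 34.9 m/Myr

34.9 m/Myr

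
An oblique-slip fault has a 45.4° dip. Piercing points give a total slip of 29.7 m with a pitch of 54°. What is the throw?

17.1 m

dip-slip = net slip × sin(rake) = 29.7 m × sin(54°) = 24.03 m
throw = dip-slip × sin(dip) = 24.03 × sin(45.4°) = 17.1 m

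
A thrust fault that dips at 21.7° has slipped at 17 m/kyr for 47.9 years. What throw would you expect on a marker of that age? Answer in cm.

dip-slip = rate × time = 17 m/kyr × 47.9 years = 0.8143 m
throw = dip-slip × sin(dip) = 0.8143 × sin(21.7°) = 0.301 m = 30.1 cm

30.1 cm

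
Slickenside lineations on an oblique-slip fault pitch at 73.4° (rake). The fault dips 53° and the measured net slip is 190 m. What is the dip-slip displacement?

dip-slip = net slip × sin(rake) = 190 m × sin(73.4°) = 182 m

182 m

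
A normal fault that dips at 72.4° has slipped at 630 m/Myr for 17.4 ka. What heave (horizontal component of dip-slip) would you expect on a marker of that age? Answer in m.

3.31 m

dip-slip = rate × time = 630 m/Myr × 17.4 ka = 10.96 m
heave = dip-slip × cos(dip) = 10.96 × cos(72.4°) = 3.31 m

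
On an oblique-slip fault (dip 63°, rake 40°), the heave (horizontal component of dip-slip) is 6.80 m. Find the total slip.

23.3 m

dip-slip = heave / cos(dip) = 6.80 / cos(63°) = 14.98 m
net slip = dip-slip / sin(rake) = 14.98 / sin(40°) = 23.3 m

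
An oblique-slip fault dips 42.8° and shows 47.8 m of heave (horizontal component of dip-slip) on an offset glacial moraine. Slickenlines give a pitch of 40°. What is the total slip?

dip-slip = heave / cos(dip) = 47.8 / cos(42.8°) = 65.15 m
net slip = dip-slip / sin(rake) = 65.15 / sin(40°) = 101 m

101 m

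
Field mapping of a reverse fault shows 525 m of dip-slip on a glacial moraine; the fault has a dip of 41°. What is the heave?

396 m

heave = dip-slip × cos(dip) = 525 m × cos(41°) = 396 m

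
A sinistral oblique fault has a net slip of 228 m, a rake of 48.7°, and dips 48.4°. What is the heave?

dip-slip = net slip × sin(rake) = 228 m × sin(48.7°) = 171.3 m
heave = dip-slip × cos(dip) = 171.3 × cos(48.4°) = 114 m

114 m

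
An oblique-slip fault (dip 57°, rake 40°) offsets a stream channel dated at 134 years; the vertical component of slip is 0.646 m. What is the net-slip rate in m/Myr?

dip-slip = throw / sin(dip) = 0.646 / sin(57°) = 0.7703 m
net slip = dip-slip / sin(rake) = 0.7703 / sin(40°) = 1.198 m
rate = 1.198 m / 134 years = 0.00894 m/yr = 8940 m/Myr

8940 m/Myr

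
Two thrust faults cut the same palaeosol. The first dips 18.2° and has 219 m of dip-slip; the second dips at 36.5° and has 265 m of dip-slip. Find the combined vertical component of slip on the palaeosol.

throw_A = 219 × sin(18.2°) = 68.40 m
throw_B = 265 × sin(36.5°) = 157.6 m
total = 68.40 + 157.6 = 226 m

226 m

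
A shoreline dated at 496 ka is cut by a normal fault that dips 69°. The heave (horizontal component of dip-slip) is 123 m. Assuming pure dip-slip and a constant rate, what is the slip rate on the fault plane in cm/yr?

0.0692 cm/yr

dip-slip = heave / cos(dip) = 123 m / cos(69°) = 343.2 m
rate = 343.2 m / 496 ka = 0.000692 m/yr = 0.0692 cm/yr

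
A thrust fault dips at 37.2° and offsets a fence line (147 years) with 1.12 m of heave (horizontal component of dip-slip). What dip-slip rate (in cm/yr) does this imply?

0.957 cm/yr

dip-slip = heave / cos(dip) = 1.12 m / cos(37.2°) = 1.406 m
rate = 1.406 m / 147 years = 0.00957 m/yr = 0.957 cm/yr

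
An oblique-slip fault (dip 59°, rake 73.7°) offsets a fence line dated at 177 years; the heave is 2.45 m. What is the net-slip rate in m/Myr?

dip-slip = heave / cos(dip) = 2.45 / cos(59°) = 4.757 m
net slip = dip-slip / sin(rake) = 4.757 / sin(73.7°) = 4.956 m
rate = 4.956 m / 177 years = 0.0280 m/yr = 28000 m/Myr

28000 m/Myr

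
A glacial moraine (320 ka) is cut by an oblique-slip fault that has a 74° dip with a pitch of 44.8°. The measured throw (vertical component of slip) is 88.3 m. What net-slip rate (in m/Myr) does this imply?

407 m/Myr

dip-slip = throw / sin(dip) = 88.3 / sin(74°) = 91.86 m
net slip = dip-slip / sin(rake) = 91.86 / sin(44.8°) = 130.4 m
rate = 130.4 m / 320 ka = 0.000407 m/yr = 407 m/Myr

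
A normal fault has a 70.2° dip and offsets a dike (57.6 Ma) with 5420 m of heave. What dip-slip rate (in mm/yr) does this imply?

0.278 mm/yr

dip-slip = heave / cos(dip) = 5420 m / cos(70.2°) = 16000 m
rate = 16000 m / 57.6 Ma = 0.000278 m/yr = 0.278 mm/yr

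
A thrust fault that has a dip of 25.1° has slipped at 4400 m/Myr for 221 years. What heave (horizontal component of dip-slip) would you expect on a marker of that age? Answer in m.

0.881 m

dip-slip = rate × time = 4400 m/Myr × 221 years = 0.9724 m
heave = dip-slip × cos(dip) = 0.9724 × cos(25.1°) = 0.881 m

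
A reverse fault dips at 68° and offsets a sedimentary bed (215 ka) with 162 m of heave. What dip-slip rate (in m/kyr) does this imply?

dip-slip = heave / cos(dip) = 162 m / cos(68°) = 432.5 m
rate = 432.5 m / 215 ka = 0.00201 m/yr = 2.01 m/kyr

2.01 m/kyr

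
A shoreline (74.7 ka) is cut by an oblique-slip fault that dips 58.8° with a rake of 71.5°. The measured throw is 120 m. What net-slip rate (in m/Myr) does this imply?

dip-slip = throw / sin(dip) = 120 / sin(58.8°) = 140.3 m
net slip = dip-slip / sin(rake) = 140.3 / sin(71.5°) = 147.9 m
rate = 147.9 m / 74.7 ka = 0.00198 m/yr = 1980 m/Myr

1980 m/Myr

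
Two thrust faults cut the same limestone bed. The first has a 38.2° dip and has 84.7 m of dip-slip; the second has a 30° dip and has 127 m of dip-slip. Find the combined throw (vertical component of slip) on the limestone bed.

116 m

throw_A = 84.7 × sin(38.2°) = 52.38 m
throw_B = 127 × sin(30°) = 63.50 m
total = 52.38 + 63.50 = 116 m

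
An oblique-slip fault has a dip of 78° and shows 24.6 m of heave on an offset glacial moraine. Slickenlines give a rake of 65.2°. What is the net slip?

dip-slip = heave / cos(dip) = 24.6 / cos(78°) = 118.3 m
net slip = dip-slip / sin(rake) = 118.3 / sin(65.2°) = 130 m

130 m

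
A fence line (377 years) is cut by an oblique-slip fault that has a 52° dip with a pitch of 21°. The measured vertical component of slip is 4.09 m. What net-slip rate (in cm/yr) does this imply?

3.84 cm/yr

dip-slip = throw / sin(dip) = 4.09 / sin(52°) = 5.190 m
net slip = dip-slip / sin(rake) = 5.190 / sin(21°) = 14.48 m
rate = 14.48 m / 377 years = 0.0384 m/yr = 3.84 cm/yr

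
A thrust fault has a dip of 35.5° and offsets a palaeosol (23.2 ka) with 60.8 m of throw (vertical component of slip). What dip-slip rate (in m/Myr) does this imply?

dip-slip = throw / sin(dip) = 60.8 m / sin(35.5°) = 104.7 m
rate = 104.7 m / 23.2 ka = 0.00451 m/yr = 4510 m/Myr

4510 m/Myr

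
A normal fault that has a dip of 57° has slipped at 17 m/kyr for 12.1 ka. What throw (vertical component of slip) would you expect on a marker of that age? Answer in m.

dip-slip = rate × time = 17 m/kyr × 12.1 ka = 205.7 m
throw = dip-slip × sin(dip) = 205.7 × sin(57°) = 173 m

173 m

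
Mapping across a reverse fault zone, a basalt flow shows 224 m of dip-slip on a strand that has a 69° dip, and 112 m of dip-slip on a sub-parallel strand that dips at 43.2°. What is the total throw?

286 m

throw_A = 224 × sin(69°) = 209.1 m
throw_B = 112 × sin(43.2°) = 76.67 m
total = 209.1 + 76.67 = 286 m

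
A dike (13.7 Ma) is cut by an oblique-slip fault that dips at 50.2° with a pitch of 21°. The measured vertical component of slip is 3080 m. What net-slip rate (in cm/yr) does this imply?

0.0817 cm/yr

dip-slip = throw / sin(dip) = 3080 / sin(50.2°) = 4009 m
net slip = dip-slip / sin(rake) = 4009 / sin(21°) = 11190 m
rate = 11190 m / 13.7 Ma = 0.000817 m/yr = 0.0817 cm/yr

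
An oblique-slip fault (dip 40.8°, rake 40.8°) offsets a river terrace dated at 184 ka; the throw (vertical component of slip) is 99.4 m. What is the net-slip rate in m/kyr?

dip-slip = throw / sin(dip) = 99.4 / sin(40.8°) = 152.1 m
net slip = dip-slip / sin(rake) = 152.1 / sin(40.8°) = 232.8 m
rate = 232.8 m / 184 ka = 0.00127 m/yr = 1.27 m/kyr

1.27 m/kyr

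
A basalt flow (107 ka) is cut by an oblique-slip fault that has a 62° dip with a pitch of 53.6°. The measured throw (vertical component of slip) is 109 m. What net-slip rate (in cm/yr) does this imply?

0.143 cm/yr

dip-slip = throw / sin(dip) = 109 / sin(62°) = 123.5 m
net slip = dip-slip / sin(rake) = 123.5 / sin(53.6°) = 153.4 m
rate = 153.4 m / 107 ka = 0.00143 m/yr = 0.143 cm/yr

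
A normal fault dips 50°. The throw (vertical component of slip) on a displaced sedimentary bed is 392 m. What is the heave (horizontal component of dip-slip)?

329 m

heave = throw / tan(dip) = 392 / tan(50°) = 329 m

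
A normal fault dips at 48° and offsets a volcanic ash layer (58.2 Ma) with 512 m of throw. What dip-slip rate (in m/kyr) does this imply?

dip-slip = throw / sin(dip) = 512 m / sin(48°) = 689 m
rate = 689 m / 58.2 Ma = 0.0000118 m/yr = 0.0118 m/kyr

0.0118 m/kyr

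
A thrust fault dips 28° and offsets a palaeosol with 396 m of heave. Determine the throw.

throw = heave × tan(dip) = 396 × tan(28°) = 211 m

211 m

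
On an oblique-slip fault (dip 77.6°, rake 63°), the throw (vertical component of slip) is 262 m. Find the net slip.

dip-slip = throw / sin(dip) = 262 / sin(77.6°) = 268.3 m
net slip = dip-slip / sin(rake) = 268.3 / sin(63°) = 301 m

301 m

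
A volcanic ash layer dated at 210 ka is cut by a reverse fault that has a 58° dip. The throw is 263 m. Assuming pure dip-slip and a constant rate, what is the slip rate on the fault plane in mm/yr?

1.48 mm/yr

dip-slip = throw / sin(dip) = 263 m / sin(58°) = 310.1 m
rate = 310.1 m / 210 ka = 0.00148 m/yr = 1.48 mm/yr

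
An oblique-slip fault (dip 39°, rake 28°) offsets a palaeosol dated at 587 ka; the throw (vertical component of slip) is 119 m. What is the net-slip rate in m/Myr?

686 m/Myr

dip-slip = throw / sin(dip) = 119 / sin(39°) = 189.1 m
net slip = dip-slip / sin(rake) = 189.1 / sin(28°) = 402.8 m
rate = 402.8 m / 587 ka = 0.000686 m/yr = 686 m/Myr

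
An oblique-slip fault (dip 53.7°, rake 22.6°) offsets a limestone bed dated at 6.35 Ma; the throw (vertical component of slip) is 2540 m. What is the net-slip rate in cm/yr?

dip-slip = throw / sin(dip) = 2540 / sin(53.7°) = 3152 m
net slip = dip-slip / sin(rake) = 3152 / sin(22.6°) = 8201 m
rate = 8201 m / 6.35 Ma = 0.00129 m/yr = 0.129 cm/yr

0.129 cm/yr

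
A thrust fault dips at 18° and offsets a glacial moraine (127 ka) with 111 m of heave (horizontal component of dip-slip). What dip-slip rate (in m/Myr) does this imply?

dip-slip = heave / cos(dip) = 111 m / cos(18°) = 116.7 m
rate = 116.7 m / 127 ka = 0.000919 m/yr = 919 m/Myr

919 m/Myr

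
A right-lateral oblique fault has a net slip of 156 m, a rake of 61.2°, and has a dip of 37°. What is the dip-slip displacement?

137 m

dip-slip = net slip × sin(rake) = 156 m × sin(61.2°) = 137 m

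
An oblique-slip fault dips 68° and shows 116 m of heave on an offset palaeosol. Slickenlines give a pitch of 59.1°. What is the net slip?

361 m

dip-slip = heave / cos(dip) = 116 / cos(68°) = 309.7 m
net slip = dip-slip / sin(rake) = 309.7 / sin(59.1°) = 361 m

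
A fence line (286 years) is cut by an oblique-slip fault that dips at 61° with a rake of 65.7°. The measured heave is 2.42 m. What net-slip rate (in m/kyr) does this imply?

19.1 m/kyr

dip-slip = heave / cos(dip) = 2.42 / cos(61°) = 4.992 m
net slip = dip-slip / sin(rake) = 4.992 / sin(65.7°) = 5.477 m
rate = 5.477 m / 286 years = 0.0191 m/yr = 19.1 m/kyr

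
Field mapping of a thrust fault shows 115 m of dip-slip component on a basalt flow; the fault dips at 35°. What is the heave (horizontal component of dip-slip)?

heave = dip-slip × cos(dip) = 115 m × cos(35°) = 94.2 m

94.2 m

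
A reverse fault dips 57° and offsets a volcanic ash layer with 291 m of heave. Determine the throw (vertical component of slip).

throw = heave × tan(dip) = 291 × tan(57°) = 448 m

448 m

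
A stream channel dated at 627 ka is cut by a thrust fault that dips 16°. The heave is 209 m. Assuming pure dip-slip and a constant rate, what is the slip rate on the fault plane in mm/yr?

0.347 mm/yr

dip-slip = heave / cos(dip) = 209 m / cos(16°) = 217.4 m
rate = 217.4 m / 627 ka = 0.000347 m/yr = 0.347 mm/yr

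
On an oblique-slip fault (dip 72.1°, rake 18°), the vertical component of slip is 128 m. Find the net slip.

435 m

dip-slip = throw / sin(dip) = 128 / sin(72.1°) = 134.5 m
net slip = dip-slip / sin(rake) = 134.5 / sin(18°) = 435 m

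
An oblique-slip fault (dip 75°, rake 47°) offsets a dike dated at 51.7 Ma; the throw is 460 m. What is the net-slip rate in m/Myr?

dip-slip = throw / sin(dip) = 460 / sin(75°) = 476.2 m
net slip = dip-slip / sin(rake) = 476.2 / sin(47°) = 651.2 m
rate = 651.2 m / 51.7 Ma = 0.0000126 m/yr = 12.6 m/Myr

12.6 m/Myr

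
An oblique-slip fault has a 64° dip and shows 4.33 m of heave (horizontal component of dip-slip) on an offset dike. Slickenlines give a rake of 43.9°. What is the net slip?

dip-slip = heave / cos(dip) = 4.33 / cos(64°) = 9.877 m
net slip = dip-slip / sin(rake) = 9.877 / sin(43.9°) = 14.2 m

14.2 m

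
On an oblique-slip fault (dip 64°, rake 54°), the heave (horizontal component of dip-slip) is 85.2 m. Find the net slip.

240 m

dip-slip = heave / cos(dip) = 85.2 / cos(64°) = 194.4 m
net slip = dip-slip / sin(rake) = 194.4 / sin(54°) = 240 m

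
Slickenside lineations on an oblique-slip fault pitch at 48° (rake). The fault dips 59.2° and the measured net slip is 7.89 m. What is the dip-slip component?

dip-slip = net slip × sin(rake) = 7.89 m × sin(48°) = 5.86 m

5.86 m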